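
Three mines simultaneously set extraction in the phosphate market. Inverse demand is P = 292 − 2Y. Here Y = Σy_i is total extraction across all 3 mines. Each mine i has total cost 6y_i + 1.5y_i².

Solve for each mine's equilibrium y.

A representative mine's profit is π_i = y_i(292 − 2Y) − 6y_i − 1.5y_i², with Y = y_i + Σ_{j≠i} y_j.
First-order condition: 286 − 7y_i − 2Σ_{j≠i} y_j = 0.
In a symmetric equilibrium every mine chooses the same y, so Σ_{j≠i} y_j = 2y. The condition becomes 286 − 11y = 0, giving y = 286/11 = 26.

26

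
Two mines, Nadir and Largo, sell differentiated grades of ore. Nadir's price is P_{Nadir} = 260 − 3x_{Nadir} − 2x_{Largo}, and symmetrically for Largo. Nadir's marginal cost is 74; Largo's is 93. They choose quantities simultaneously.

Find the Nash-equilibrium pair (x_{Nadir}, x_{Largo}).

Mine Nadir's profit: π = x_{Nadir}(260 − 3x_{Nadir} − 2x_{Largo}) − 74x_{Nadir}.
∂π/∂x_{Nadir} = 186 − 6x_{Nadir} − 2x_{Largo} = 0 ⇒ x_{Nadir} = 31 − (1/3)x_{Largo}.
Similarly x_{Largo} = 167/6 − (1/3)x_{Nadir}.
Solving the two reaction functions simultaneously: (1 − (−1/3)(−1/3))x_{Nadir} = 31 − (1/3)·(167/6), so (8/9)x_{Nadir} = 391/18 and x_{Nadir} = 24.4375.
Then x_{Largo} = 167/6 − (1/3)·24.4375 = 19.6875.

24.4375, 19.6875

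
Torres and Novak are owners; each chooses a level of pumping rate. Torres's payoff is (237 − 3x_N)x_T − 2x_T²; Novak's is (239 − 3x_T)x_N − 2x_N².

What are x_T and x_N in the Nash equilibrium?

Expanding Torres's payoff: 237x_T − 3x_Nx_T − 2x_T².
∂π/∂x_T = 237 − 3x_N − 4x_T = 0, so x_T = 59.25 − 0.75x_N.
Likewise for Novak: x_N = 59.75 − 0.75x_T.
Substituting the second reaction function into the first: x_T = 59.25 − 0.75(59.75 − 0.75x_T), which gives 0.4375x_T = 14.4375 ⇒ x_T = 33.
Then x_N = 59.75 − 0.75·33 = 35.

33, 35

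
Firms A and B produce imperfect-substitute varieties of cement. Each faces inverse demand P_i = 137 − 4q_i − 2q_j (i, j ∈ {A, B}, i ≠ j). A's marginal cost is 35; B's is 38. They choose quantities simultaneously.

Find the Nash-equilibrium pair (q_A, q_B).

Firm A's profit: π = q_A(137 − 4q_A − 2q_B) − 35q_A.
∂π/∂q_A = 102 − 8q_A − 2q_B = 0 ⇒ q_A = 12.75 − 0.25q_B.
Similarly q_B = 12.375 − 0.25q_A.
Solving the two reaction functions simultaneously: (1 − (−0.25)(−0.25))q_A = 12.75 − 0.25·12.375, so 0.9375q_A = 309/32 and q_A = 10.3.
Then q_B = 12.375 − 0.25·10.3 = 9.8.

10.3, 9.8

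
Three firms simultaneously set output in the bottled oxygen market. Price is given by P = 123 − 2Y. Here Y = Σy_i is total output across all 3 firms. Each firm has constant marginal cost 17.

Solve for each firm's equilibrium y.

A representative firm's profit is π_i = y_i(123 − 2Y) − 17y_i, with Y = y_i + Σ_{j≠i} y_j.
First-order condition: 106 − 4y_i − 2Σ_{j≠i} y_j = 0.
With identical firms, set every y_j = y: then 106 − 4y − 4y = 0, i.e. y = 106/8 = 13.25.

13.25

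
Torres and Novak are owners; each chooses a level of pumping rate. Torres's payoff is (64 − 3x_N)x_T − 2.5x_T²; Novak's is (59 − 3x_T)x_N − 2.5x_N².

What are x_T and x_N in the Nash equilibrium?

Expanding Torres's payoff: 64x_T − 3x_Nx_T − 2.5x_T².
∂π/∂x_T = 64 − 3x_N − 5x_T = 0, so x_T = 12.8 − 0.6x_N.
Likewise for Novak: x_N = 11.8 − 0.6x_T.
Plugging x_N into Torres's best response: x_T = 12.8 − 0.6(11.8 − 0.6x_T) ⇒ 0.64x_T = 5.72, so x_T = 8.9375.
Then x_N = 11.8 − 0.6·8.9375 = 6.4375.

8.9375, 6.4375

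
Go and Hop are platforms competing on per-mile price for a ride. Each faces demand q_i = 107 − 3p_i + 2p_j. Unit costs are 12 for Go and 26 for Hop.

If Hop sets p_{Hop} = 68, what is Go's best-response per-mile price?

Go's profit: π = (p_{Go} − 12)(107 − 3p_{Go} + 2p_{Hop}).
∂π/∂p_{Go} = 143 − 6p_{Go} + 2p_{Hop} = 0 ⇒ p_{Go} = 143/6 + (1/3)p_{Hop}.
At p_{Hop} = 68: p_{Go} = 143/6 + (1/3)·68 = 46.5.

46.5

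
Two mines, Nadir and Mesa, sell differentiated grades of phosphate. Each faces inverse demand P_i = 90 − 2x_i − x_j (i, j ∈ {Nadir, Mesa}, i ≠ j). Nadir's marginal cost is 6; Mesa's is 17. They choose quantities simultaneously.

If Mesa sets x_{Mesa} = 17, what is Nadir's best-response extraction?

Mine Nadir's profit: π = x_{Nadir}(90 − 2x_{Nadir} − x_{Mesa}) − 6x_{Nadir}.
∂π/∂x_{Nadir} = 84 − 4x_{Nadir} − x_{Mesa} = 0 ⇒ x_{Nadir} = 21 − 0.25x_{Mesa}.
At x_{Mesa} = 17: x_{Nadir} = 21 − 0.25·17 = 16.75.

16.75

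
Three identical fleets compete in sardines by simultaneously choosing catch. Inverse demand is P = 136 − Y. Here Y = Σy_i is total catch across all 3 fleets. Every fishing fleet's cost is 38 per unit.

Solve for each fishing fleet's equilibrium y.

A representative fishing fleet's profit is π_i = y_i(136 − Y) − 38y_i, with Y = y_i + Σ_{j≠i} y_j.
First-order condition: 98 − 2y_i − Σ_{j≠i} y_j = 0.
In a symmetric equilibrium every fishing fleet chooses the same y, so Σ_{j≠i} y_j = 2y. The condition becomes 98 − 4y = 0, giving y = 98/4 = 24.5.

24.5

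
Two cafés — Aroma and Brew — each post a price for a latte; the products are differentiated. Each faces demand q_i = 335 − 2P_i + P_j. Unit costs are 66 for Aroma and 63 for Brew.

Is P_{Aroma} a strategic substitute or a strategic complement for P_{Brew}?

strategic complements

Aroma's profit: π = (P_{Aroma} − 66)(335 − 2P_{Aroma} + P_{Brew}).
∂π/∂P_{Aroma} = 467 − 4P_{Aroma} + P_{Brew} = 0 ⇒ P_{Aroma} = 116.75 + 0.25P_{Brew}.
The best-response slope dP_{Aroma}/dP_{Brew} = 0.25 > 0: the reaction function is upward-sloping, so the choices are strategic complements.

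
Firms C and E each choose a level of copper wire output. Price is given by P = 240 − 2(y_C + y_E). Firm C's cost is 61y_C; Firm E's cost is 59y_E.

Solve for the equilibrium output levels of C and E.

Firm C's profit: π = y_C(240 − 2(y_C + y_E)) − 61y_C.
∂π/∂y_C = 179 − 4y_C − 2y_E = 0, so y_C = 44.75 − 0.5y_E.
By the same steps for E: y_E = 45.25 − 0.5y_C.
Plugging y_E into C's best response: y_C = 44.75 − 0.5(45.25 − 0.5y_C) ⇒ 0.75y_C = 22.125, so y_C = 29.5.
Then y_E = 45.25 − 0.5·29.5 = 30.5.

29.5, 30.5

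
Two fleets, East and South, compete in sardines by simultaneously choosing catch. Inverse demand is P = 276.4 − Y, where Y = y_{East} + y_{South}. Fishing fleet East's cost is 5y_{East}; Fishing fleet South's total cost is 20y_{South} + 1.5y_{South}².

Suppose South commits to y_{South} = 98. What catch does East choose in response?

86.7

Fishing fleet East's profit: π = y_{East}(276.4 − (y_{East} + y_{South})) − 5y_{East}.
∂π/∂y_{East} = 271.4 − 2y_{East} − y_{South} = 0, so y_{East} = 135.7 − 0.5y_{South}.
At y_{South} = 98: y_{East} = 135.7 − 0.5·98 = 86.7.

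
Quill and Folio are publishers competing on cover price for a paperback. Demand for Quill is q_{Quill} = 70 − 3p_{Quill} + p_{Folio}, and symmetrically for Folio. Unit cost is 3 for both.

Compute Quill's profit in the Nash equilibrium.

Quill's profit: π = (p_{Quill} − 3)(70 − 3p_{Quill} + p_{Folio}).
∂π/∂p_{Quill} = 79 − 6p_{Quill} + p_{Folio} = 0 ⇒ p_{Quill} = 79/6 + (1/6)p_{Folio}.
The game is symmetric, so in equilibrium p_{Folio} = p_{Quill}: the reaction function gives (5/6)p_{Quill} = 79/6, hence p_{Quill} = 15.8.
q_{Quill} = 70 − 3·15.8 + 15.8 = 38.4.
Profit = (15.8 − 3)·38.4 = 491.52.

491.52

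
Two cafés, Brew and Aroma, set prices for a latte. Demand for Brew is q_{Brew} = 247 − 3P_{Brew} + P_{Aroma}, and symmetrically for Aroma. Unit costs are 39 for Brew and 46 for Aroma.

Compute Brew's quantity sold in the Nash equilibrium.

Brew's profit: π = (P_{Brew} − 39)(247 − 3P_{Brew} + P_{Aroma}).
∂π/∂P_{Brew} = 364 − 6P_{Brew} + P_{Aroma} = 0 ⇒ P_{Brew} = 182/3 + (1/6)P_{Aroma}.
Similarly P_{Aroma} = 385/6 + (1/6)P_{Brew}.
Substituting the second reaction function into the first: P_{Brew} = 182/3 + (1/6)(385/6 + (1/6)P_{Brew}), which gives (35/36)P_{Brew} = 2569/36 ⇒ P_{Brew} = 73.4.
Then P_{Aroma} = 385/6 + (1/6)·73.4 = 76.4.
q_{Brew} = 247 − 3·73.4 + 76.4 = 103.2.

103.2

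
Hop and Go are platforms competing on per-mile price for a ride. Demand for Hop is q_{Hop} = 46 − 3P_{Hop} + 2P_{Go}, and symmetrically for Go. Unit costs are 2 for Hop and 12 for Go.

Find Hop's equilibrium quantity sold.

38.625

Hop's profit: π = (P_{Hop} − 2)(46 − 3P_{Hop} + 2P_{Go}).
∂π/∂P_{Hop} = 52 − 6P_{Hop} + 2P_{Go} = 0 ⇒ P_{Hop} = 26/3 + (1/3)P_{Go}.
Similarly P_{Go} = 41/3 + (1/3)P_{Hop}.
Plugging P_{Go} into Hop's best response: P_{Hop} = 26/3 + (1/3)(41/3 + (1/3)P_{Hop}) ⇒ (8/9)P_{Hop} = 119/9, so P_{Hop} = 14.875.
Then P_{Go} = 41/3 + (1/3)·14.875 = 18.625.
q_{Hop} = 46 − 3·14.875 + 2·18.625 = 38.625.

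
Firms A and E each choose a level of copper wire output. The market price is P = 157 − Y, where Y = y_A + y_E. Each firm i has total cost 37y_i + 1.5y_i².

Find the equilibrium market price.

117

Firm A's profit: π = y_A(157 − (y_A + y_E)) − 37y_A − 1.5y_A².
∂π/∂y_A = 120 − 5y_A − y_E = 0, so y_A = 24 − 0.2y_E.
By symmetry y_E = y_A; substituting into the reaction function, 1.2y_A = 24 and y_A = 20.
Equilibrium price: P = 157 − 40 = 117.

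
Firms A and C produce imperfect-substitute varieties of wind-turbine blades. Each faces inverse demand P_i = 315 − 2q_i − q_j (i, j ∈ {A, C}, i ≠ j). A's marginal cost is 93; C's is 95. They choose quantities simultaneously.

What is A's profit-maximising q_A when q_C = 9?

Firm A's profit: π = q_A(315 − 2q_A − q_C) − 93q_A.
∂π/∂q_A = 222 − 4q_A − q_C = 0 ⇒ q_A = 55.5 − 0.25q_C.
At q_C = 9: q_A = 55.5 − 0.25·9 = 53.25.

53.25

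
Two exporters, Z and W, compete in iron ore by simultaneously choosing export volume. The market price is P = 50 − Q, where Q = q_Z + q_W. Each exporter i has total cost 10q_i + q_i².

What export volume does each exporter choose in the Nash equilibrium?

Exporter Z's profit: π = q_Z(50 − (q_Z + q_W)) − 10q_Z − q_Z².
∂π/∂q_Z = 40 − 4q_Z − q_W = 0, so q_Z = 10 − 0.25q_W.
The game is symmetric, so in equilibrium q_W = q_Z: the reaction function gives 1.25q_Z = 10, hence q_Z = 8.

8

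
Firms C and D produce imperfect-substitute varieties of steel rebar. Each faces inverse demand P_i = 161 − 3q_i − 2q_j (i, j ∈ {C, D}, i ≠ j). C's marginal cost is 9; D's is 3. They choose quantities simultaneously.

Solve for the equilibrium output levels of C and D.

18.625, 20.125

Firm C's profit: π = q_C(161 − 3q_C − 2q_D) − 9q_C.
∂π/∂q_C = 152 − 6q_C − 2q_D = 0 ⇒ q_C = 76/3 − (1/3)q_D.
Similarly q_D = 79/3 − (1/3)q_C.
Solving the two reaction functions simultaneously: (1 − (−1/3)(−1/3))q_C = 76/3 − (1/3)·(79/3), so (8/9)q_C = 149/9 and q_C = 18.625.
Then q_D = 79/3 − (1/3)·18.625 = 20.125.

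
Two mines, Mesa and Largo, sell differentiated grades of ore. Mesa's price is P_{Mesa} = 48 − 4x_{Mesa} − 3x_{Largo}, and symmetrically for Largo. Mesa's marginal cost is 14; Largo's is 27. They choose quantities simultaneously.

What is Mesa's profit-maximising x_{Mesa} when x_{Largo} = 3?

Mine Mesa's profit: π = x_{Mesa}(48 − 4x_{Mesa} − 3x_{Largo}) − 14x_{Mesa}.
∂π/∂x_{Mesa} = 34 − 8x_{Mesa} − 3x_{Largo} = 0 ⇒ x_{Mesa} = 4.25 − 0.375x_{Largo}.
At x_{Largo} = 3: x_{Mesa} = 4.25 − 0.375·3 = 3.125.

3.125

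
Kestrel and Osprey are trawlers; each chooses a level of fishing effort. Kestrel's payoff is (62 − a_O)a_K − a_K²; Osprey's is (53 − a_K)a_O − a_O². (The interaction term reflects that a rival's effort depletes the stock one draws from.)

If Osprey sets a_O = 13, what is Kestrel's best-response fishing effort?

24.5

Expanding Kestrel's payoff: 62a_K − a_Oa_K − a_K².
∂π/∂a_K = 62 − a_O − 2a_K = 0, so a_K = 31 − 0.5a_O.
At a_O = 13: a_K = 31 − 0.5·13 = 24.5.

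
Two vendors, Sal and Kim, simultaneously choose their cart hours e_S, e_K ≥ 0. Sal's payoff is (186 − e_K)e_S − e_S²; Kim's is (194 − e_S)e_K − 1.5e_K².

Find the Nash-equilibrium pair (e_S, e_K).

72.8, 40.4

Expanding Sal's payoff: 186e_S − e_Ke_S − e_S².
∂π/∂e_S = 186 − e_K − 2e_S = 0, so e_S = 93 − 0.5e_K.
Likewise for Kim: e_K = 194/3 − (1/3)e_S.
Solving the two reaction functions simultaneously: (1 − (−0.5)(−1/3))e_S = 93 − 0.5·(194/3), so (5/6)e_S = 182/3 and e_S = 72.8.
Then e_K = 194/3 − (1/3)·72.8 = 40.4.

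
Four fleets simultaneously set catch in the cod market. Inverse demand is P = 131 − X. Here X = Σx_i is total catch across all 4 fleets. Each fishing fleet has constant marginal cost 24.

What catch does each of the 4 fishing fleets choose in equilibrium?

21.4

A representative fishing fleet's profit is π_i = x_i(131 − X) − 24x_i, with X = x_i + Σ_{j≠i} x_j.
First-order condition: 107 − 2x_i − Σ_{j≠i} x_j = 0.
With identical fishing fleets, set every x_j = x: then 107 − 2x − 3x = 0, i.e. x = 107/5 = 21.4.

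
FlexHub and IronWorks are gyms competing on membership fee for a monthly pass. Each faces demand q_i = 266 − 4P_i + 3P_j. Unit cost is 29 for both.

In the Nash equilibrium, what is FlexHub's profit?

FlexHub's profit: π = (P_{FlexHub} − 29)(266 − 4P_{FlexHub} + 3P_{IronWorks}).
∂π/∂P_{FlexHub} = 382 − 8P_{FlexHub} + 3P_{IronWorks} = 0 ⇒ P_{FlexHub} = 47.75 + 0.375P_{IronWorks}.
Setting P_{FlexHub} = P_{IronWorks} in the reaction function: P_{FlexHub} = 47.75 + 0.375P_{FlexHub}, so P_{FlexHub} = 47.75 / 0.625 = 76.4.
q_{FlexHub} = 266 − 4·76.4 + 3·76.4 = 189.6.
Profit = (76.4 − 29)·189.6 = 8987.04.

8987.04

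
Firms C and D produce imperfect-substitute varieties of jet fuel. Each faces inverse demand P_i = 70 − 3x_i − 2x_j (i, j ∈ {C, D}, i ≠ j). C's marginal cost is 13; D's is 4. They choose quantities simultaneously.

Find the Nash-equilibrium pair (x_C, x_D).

6.5625, 8.8125

Firm C's profit: π = x_C(70 − 3x_C − 2x_D) − 13x_C.
∂π/∂x_C = 57 − 6x_C − 2x_D = 0 ⇒ x_C = 9.5 − (1/3)x_D.
Similarly x_D = 11 − (1/3)x_C.
Plugging x_D into C's best response: x_C = 9.5 − (1/3)(11 − (1/3)x_C) ⇒ (8/9)x_C = 35/6, so x_C = 6.5625.
Then x_D = 11 − (1/3)·6.5625 = 8.8125.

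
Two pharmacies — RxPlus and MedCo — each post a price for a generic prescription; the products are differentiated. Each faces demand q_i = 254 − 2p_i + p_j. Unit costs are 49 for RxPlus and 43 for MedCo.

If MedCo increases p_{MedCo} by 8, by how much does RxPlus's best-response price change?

RxPlus's profit: π = (p_{RxPlus} − 49)(254 − 2p_{RxPlus} + p_{MedCo}).
∂π/∂p_{RxPlus} = 352 − 4p_{RxPlus} + p_{MedCo} = 0 ⇒ p_{RxPlus} = 88 + 0.25p_{MedCo}.
The reaction-function slope is 0.25, so an 8-unit rise in p_{MedCo} moves p_{RxPlus} by 0.25 × 8 = 2. RxPlus's best response rises — the actions are strategic complements.

2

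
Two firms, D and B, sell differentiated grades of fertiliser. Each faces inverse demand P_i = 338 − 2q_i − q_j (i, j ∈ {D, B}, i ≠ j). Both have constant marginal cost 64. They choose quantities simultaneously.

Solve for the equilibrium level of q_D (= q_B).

54.8

Firm D's profit: π = q_D(338 − 2q_D − q_B) − 64q_D.
∂π/∂q_D = 274 − 4q_D − q_B = 0 ⇒ q_D = 68.5 − 0.25q_B.
By symmetry q_B = q_D; substituting into the reaction function, 1.25q_D = 68.5 and q_D = 54.8.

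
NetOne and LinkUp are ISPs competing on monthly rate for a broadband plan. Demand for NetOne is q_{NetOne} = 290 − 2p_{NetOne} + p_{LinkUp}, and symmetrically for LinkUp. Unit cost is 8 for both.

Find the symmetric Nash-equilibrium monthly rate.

102

NetOne's profit: π = (p_{NetOne} − 8)(290 − 2p_{NetOne} + p_{LinkUp}).
∂π/∂p_{NetOne} = 306 − 4p_{NetOne} + p_{LinkUp} = 0 ⇒ p_{NetOne} = 76.5 + 0.25p_{LinkUp}.
The game is symmetric, so in equilibrium p_{LinkUp} = p_{NetOne}: the reaction function gives 0.75p_{NetOne} = 76.5, hence p_{NetOne} = 102.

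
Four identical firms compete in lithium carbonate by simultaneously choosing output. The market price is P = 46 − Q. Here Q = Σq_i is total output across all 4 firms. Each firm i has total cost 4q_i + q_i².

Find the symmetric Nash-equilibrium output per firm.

6

A representative firm's profit is π_i = q_i(46 − Q) − 4q_i − q_i², with Q = q_i + Σ_{j≠i} q_j.
First-order condition: 42 − 4q_i − Σ_{j≠i} q_j = 0.
With identical firms, set every q_j = q: then 42 − 4q − 3q = 0, i.e. q = 42/7 = 6.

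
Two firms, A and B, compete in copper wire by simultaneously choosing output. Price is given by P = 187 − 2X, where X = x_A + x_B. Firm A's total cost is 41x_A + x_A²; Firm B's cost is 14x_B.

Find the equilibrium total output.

49.2

Firm A's profit: π = x_A(187 − 2(x_A + x_B)) − 41x_A − x_A².
∂π/∂x_A = 146 − 6x_A − 2x_B = 0, so x_A = 73/3 − (1/3)x_B.
For B: ∂π/∂x_B = 173 − 4x_B − 2x_A = 0 ⇒ x_B = 43.25 − 0.5x_A.
Solving the two reaction functions simultaneously: (1 − (−1/3)(−0.5))x_A = 73/3 − (1/3)·43.25, so (5/6)x_A = 119/12 and x_A = 11.9.
Then x_B = 43.25 − 0.5·11.9 = 37.3.
Total output: 11.9 + 37.3 = 49.2.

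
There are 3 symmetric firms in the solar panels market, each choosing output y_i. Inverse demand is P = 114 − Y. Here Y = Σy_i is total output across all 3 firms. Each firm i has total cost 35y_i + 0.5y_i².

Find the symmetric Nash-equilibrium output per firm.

15.8

A representative firm's profit is π_i = y_i(114 − Y) − 35y_i − 0.5y_i², with Y = y_i + Σ_{j≠i} y_j.
First-order condition: 79 − 3y_i − Σ_{j≠i} y_j = 0.
With identical firms, set every y_j = y: then 79 − 3y − 2y = 0, i.e. y = 79/5 = 15.8.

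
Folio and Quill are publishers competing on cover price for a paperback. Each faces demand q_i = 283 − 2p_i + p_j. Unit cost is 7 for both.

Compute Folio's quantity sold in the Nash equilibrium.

184

Folio's profit: π = (p_{Folio} − 7)(283 − 2p_{Folio} + p_{Quill}).
∂π/∂p_{Folio} = 297 − 4p_{Folio} + p_{Quill} = 0 ⇒ p_{Folio} = 74.25 + 0.25p_{Quill}.
The game is symmetric, so in equilibrium p_{Quill} = p_{Folio}: the reaction function gives 0.75p_{Folio} = 74.25, hence p_{Folio} = 99.
q_{Folio} = 283 − 2·99 + 99 = 184.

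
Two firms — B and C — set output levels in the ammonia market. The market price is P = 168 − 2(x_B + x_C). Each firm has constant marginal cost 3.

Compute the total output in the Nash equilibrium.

Firm B's profit: π = x_B(168 − 2(x_B + x_C)) − 3x_B.
∂π/∂x_B = 165 − 4x_B − 2x_C = 0, so x_B = 41.25 − 0.5x_C.
The game is symmetric, so in equilibrium x_C = x_B: the reaction function gives 1.5x_B = 41.25, hence x_B = 27.5.
Total output: 27.5 + 27.5 = 55.

55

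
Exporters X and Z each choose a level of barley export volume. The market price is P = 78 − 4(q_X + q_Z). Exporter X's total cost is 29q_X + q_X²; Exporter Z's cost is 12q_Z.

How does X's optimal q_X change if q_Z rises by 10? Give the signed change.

Exporter X's profit: π = q_X(78 − 4(q_X + q_Z)) − 29q_X − q_X².
∂π/∂q_X = 49 − 10q_X − 4q_Z = 0, so q_X = 4.9 − 0.4q_Z.
The reaction-function slope is −0.4, so a 10-unit rise in q_Z moves q_X by −0.4 × 10 = −4. X's best response falls — the actions are strategic substitutes.

-4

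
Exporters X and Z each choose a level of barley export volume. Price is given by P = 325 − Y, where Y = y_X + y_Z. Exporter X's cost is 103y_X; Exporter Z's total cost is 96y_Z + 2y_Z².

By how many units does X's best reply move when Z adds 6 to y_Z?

Exporter X's profit: π = y_X(325 − (y_X + y_Z)) − 103y_X.
∂π/∂y_X = 222 − 2y_X − y_Z = 0, so y_X = 111 − 0.5y_Z.
The reaction-function slope is −0.5, so a 6-unit rise in y_Z moves y_X by −0.5 × 6 = −3. X's best response falls — the actions are strategic substitutes.

-3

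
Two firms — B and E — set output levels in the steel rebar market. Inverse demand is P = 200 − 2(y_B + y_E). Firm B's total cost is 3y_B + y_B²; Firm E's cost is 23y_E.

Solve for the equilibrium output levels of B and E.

21.7, 33.4

Firm B's profit: π = y_B(200 − 2(y_B + y_E)) − 3y_B − y_B².
∂π/∂y_B = 197 − 6y_B − 2y_E = 0, so y_B = 197/6 − (1/3)y_E.
For E: ∂π/∂y_E = 177 − 4y_E − 2y_B = 0 ⇒ y_E = 44.25 − 0.5y_B.
Solving the two reaction functions simultaneously: (1 − (−1/3)(−0.5))y_B = 197/6 − (1/3)·44.25, so (5/6)y_B = 217/12 and y_B = 21.7.
Then y_E = 44.25 − 0.5·21.7 = 33.4.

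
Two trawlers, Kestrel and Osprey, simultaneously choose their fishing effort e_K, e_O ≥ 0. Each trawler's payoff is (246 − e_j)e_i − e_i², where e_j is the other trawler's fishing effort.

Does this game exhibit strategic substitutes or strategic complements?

strategic substitutes

Kestrel's payoff is (246 − e_O)e_K − e_K².
∂π/∂e_K = 246 − e_O − 2e_K = 0, so e_K = 123 − 0.5e_O.
The best-response slope de_K/de_O = −0.5 < 0: the reaction function is downward-sloping, so the choices are strategic substitutes.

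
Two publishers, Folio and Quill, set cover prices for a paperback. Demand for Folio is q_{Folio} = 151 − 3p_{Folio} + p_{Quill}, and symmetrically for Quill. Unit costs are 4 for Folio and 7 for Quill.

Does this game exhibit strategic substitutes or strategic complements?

Folio's profit: π = (p_{Folio} − 4)(151 − 3p_{Folio} + p_{Quill}).
∂π/∂p_{Folio} = 163 − 6p_{Folio} + p_{Quill} = 0 ⇒ p_{Folio} = 163/6 + (1/6)p_{Quill}.
The best-response slope dp_{Folio}/dp_{Quill} = 1/6 > 0: the reaction function is upward-sloping, so the choices are strategic complements.

strategic complements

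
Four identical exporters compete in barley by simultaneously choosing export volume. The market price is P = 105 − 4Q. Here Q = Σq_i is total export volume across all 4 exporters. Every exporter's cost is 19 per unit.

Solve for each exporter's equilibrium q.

A representative exporter's profit is π_i = q_i(105 − 4Q) − 19q_i, with Q = q_i + Σ_{j≠i} q_j.
First-order condition: 86 − 8q_i − 4Σ_{j≠i} q_j = 0.
With identical exporters, set every q_j = q: then 86 − 8q − 12q = 0, i.e. q = 86/20 = 4.3.

4.3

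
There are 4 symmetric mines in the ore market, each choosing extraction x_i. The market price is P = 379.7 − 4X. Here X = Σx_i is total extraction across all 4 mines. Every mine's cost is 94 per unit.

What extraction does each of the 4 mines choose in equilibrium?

14.285

A representative mine's profit is π_i = x_i(379.7 − 4X) − 94x_i, with X = x_i + Σ_{j≠i} x_j.
First-order condition: 285.7 − 8x_i − 4Σ_{j≠i} x_j = 0.
Imposing symmetry (x_j = x for all j) turns Σ_{j≠i} x_j into 3x, so 285.7 = 20x and x = 14.285.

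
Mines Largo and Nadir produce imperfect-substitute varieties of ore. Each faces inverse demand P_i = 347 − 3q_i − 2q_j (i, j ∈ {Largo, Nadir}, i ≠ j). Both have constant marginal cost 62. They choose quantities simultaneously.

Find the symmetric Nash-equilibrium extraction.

Mine Largo's profit: π = q_{Largo}(347 − 3q_{Largo} − 2q_{Nadir}) − 62q_{Largo}.
∂π/∂q_{Largo} = 285 − 6q_{Largo} − 2q_{Nadir} = 0 ⇒ q_{Largo} = 47.5 − (1/3)q_{Nadir}.
Setting q_{Largo} = q_{Nadir} in the reaction function: q_{Largo} = 47.5 − (1/3)q_{Largo}, so q_{Largo} = 47.5 / (4/3) = 35.625.

35.625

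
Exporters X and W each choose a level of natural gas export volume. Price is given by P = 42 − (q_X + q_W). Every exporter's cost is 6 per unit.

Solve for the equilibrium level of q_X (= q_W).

Exporter X's profit: π = q_X(42 − (q_X + q_W)) − 6q_X.
∂π/∂q_X = 36 − 2q_X − q_W = 0, so q_X = 18 − 0.5q_W.
Setting q_X = q_W in the reaction function: q_X = 18 − 0.5q_X, so q_X = 18 / 1.5 = 12.

12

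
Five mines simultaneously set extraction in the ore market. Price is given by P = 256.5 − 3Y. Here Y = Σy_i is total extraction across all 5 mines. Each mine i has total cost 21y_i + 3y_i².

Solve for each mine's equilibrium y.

9.8125

A representative mine's profit is π_i = y_i(256.5 − 3Y) − 21y_i − 3y_i², with Y = y_i + Σ_{j≠i} y_j.
First-order condition: 235.5 − 12y_i − 3Σ_{j≠i} y_j = 0.
With identical mines, set every y_j = y: then 235.5 − 12y − 12y = 0, i.e. y = 235.5/24 = 9.8125.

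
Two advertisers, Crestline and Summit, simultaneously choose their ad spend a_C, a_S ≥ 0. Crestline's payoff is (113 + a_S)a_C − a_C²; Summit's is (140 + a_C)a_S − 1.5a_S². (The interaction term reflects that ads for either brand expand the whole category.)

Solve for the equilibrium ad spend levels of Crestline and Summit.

Expanding Crestline's payoff: 113a_C + a_Sa_C − a_C².
∂π/∂a_C = 113 + a_S − 2a_C = 0, so a_C = 56.5 + 0.5a_S.
Likewise for Summit: a_S = 140/3 + (1/3)a_C.
Substituting the second reaction function into the first: a_C = 56.5 + 0.5(140/3 + (1/3)a_C), which gives (5/6)a_C = 479/6 ⇒ a_C = 95.8.
Then a_S = 140/3 + (1/3)·95.8 = 78.6.

95.8, 78.6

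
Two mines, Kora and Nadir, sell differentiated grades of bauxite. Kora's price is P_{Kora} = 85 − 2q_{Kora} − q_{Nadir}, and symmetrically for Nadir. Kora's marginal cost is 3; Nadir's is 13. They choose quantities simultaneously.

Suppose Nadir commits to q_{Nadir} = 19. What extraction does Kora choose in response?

Mine Kora's profit: π = q_{Kora}(85 − 2q_{Kora} − q_{Nadir}) − 3q_{Kora}.
∂π/∂q_{Kora} = 82 − 4q_{Kora} − q_{Nadir} = 0 ⇒ q_{Kora} = 20.5 − 0.25q_{Nadir}.
At q_{Nadir} = 19: q_{Kora} = 20.5 − 0.25·19 = 15.75.

15.75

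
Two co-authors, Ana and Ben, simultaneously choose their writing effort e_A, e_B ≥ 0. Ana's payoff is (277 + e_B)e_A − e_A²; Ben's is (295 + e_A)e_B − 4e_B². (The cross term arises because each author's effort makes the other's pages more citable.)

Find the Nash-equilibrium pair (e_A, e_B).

Expanding Ana's payoff: 277e_A + e_Be_A − e_A².
∂π/∂e_A = 277 + e_B − 2e_A = 0, so e_A = 138.5 + 0.5e_B.
Likewise for Ben: e_B = 36.875 + 0.125e_A.
Solving the two reaction functions simultaneously: (1 − (0.5)(0.125))e_A = 138.5 + 0.5·36.875, so 0.9375e_A = 156.9375 and e_A = 167.4.
Then e_B = 36.875 + 0.125·167.4 = 57.8.

167.4, 57.8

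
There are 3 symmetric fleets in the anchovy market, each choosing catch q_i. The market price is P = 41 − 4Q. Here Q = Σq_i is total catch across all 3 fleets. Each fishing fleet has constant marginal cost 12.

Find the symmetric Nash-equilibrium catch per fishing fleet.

A representative fishing fleet's profit is π_i = q_i(41 − 4Q) − 12q_i, with Q = q_i + Σ_{j≠i} q_j.
First-order condition: 29 − 8q_i − 4Σ_{j≠i} q_j = 0.
Imposing symmetry (q_j = q for all j) turns Σ_{j≠i} q_j into 2q, so 29 = 16q and q = 1.8125.

1.8125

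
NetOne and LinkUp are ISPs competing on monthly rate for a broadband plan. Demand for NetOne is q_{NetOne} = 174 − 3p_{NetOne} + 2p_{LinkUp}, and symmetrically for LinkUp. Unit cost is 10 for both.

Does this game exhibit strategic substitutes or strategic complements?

strategic complements

NetOne's profit: π = (p_{NetOne} − 10)(174 − 3p_{NetOne} + 2p_{LinkUp}).
∂π/∂p_{NetOne} = 204 − 6p_{NetOne} + 2p_{LinkUp} = 0 ⇒ p_{NetOne} = 34 + (1/3)p_{LinkUp}.
The best-response slope dp_{NetOne}/dp_{LinkUp} = 1/3 > 0: the reaction function is upward-sloping, so the choices are strategic complements.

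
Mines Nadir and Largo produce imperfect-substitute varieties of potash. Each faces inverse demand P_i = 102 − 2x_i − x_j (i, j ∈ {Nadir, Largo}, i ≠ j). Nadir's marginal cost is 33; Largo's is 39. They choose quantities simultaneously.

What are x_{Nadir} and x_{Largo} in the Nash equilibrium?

Mine Nadir's profit: π = x_{Nadir}(102 − 2x_{Nadir} − x_{Largo}) − 33x_{Nadir}.
∂π/∂x_{Nadir} = 69 − 4x_{Nadir} − x_{Largo} = 0 ⇒ x_{Nadir} = 17.25 − 0.25x_{Largo}.
Similarly x_{Largo} = 15.75 − 0.25x_{Nadir}.
Plugging x_{Largo} into Nadir's best response: x_{Nadir} = 17.25 − 0.25(15.75 − 0.25x_{Nadir}) ⇒ 0.9375x_{Nadir} = 13.3125, so x_{Nadir} = 14.2.
Then x_{Largo} = 15.75 − 0.25·14.2 = 12.2.

14.2, 12.2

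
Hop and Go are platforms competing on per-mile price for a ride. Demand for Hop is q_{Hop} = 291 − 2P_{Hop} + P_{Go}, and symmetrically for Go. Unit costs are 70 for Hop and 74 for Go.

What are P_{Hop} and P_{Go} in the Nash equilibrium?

144.2, 145.8

Hop's profit: π = (P_{Hop} − 70)(291 − 2P_{Hop} + P_{Go}).
∂π/∂P_{Hop} = 431 − 4P_{Hop} + P_{Go} = 0 ⇒ P_{Hop} = 107.75 + 0.25P_{Go}.
Similarly P_{Go} = 109.75 + 0.25P_{Hop}.
Plugging P_{Go} into Hop's best response: P_{Hop} = 107.75 + 0.25(109.75 + 0.25P_{Hop}) ⇒ 0.9375P_{Hop} = 135.1875, so P_{Hop} = 144.2.
Then P_{Go} = 109.75 + 0.25·144.2 = 145.8.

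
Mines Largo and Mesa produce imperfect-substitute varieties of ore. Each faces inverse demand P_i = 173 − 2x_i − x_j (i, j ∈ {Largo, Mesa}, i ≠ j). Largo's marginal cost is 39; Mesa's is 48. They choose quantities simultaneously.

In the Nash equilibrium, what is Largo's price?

Mine Largo's profit: π = x_{Largo}(173 − 2x_{Largo} − x_{Mesa}) − 39x_{Largo}.
∂π/∂x_{Largo} = 134 − 4x_{Largo} − x_{Mesa} = 0 ⇒ x_{Largo} = 33.5 − 0.25x_{Mesa}.
Similarly x_{Mesa} = 31.25 − 0.25x_{Largo}.
Substituting the second reaction function into the first: x_{Largo} = 33.5 − 0.25(31.25 − 0.25x_{Largo}), which gives 0.9375x_{Largo} = 25.6875 ⇒ x_{Largo} = 27.4.
Then x_{Mesa} = 31.25 − 0.25·27.4 = 24.4.
P_{Largo} = 173 − 2·27.4 − 24.4 = 93.8.

93.8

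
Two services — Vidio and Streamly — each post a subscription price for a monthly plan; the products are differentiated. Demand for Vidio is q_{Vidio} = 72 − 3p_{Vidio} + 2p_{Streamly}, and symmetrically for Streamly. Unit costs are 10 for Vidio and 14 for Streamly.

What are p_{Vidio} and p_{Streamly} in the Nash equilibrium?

Vidio's profit: π = (p_{Vidio} − 10)(72 − 3p_{Vidio} + 2p_{Streamly}).
∂π/∂p_{Vidio} = 102 − 6p_{Vidio} + 2p_{Streamly} = 0 ⇒ p_{Vidio} = 17 + (1/3)p_{Streamly}.
Similarly p_{Streamly} = 19 + (1/3)p_{Vidio}.
Solving the two reaction functions simultaneously: (1 − (1/3)(1/3))p_{Vidio} = 17 + (1/3)·19, so (8/9)p_{Vidio} = 70/3 and p_{Vidio} = 26.25.
Then p_{Streamly} = 19 + (1/3)·26.25 = 27.75.

26.25, 27.75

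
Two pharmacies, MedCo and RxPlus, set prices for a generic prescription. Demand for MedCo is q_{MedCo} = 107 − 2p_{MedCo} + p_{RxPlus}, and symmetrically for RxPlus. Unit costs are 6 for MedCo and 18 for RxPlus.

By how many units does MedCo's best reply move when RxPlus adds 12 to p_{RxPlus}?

3

MedCo's profit: π = (p_{MedCo} − 6)(107 − 2p_{MedCo} + p_{RxPlus}).
∂π/∂p_{MedCo} = 119 − 4p_{MedCo} + p_{RxPlus} = 0 ⇒ p_{MedCo} = 29.75 + 0.25p_{RxPlus}.
The reaction-function slope is 0.25, so a 12-unit rise in p_{RxPlus} moves p_{MedCo} by 0.25 × 12 = 3. MedCo's best response rises — the actions are strategic complements.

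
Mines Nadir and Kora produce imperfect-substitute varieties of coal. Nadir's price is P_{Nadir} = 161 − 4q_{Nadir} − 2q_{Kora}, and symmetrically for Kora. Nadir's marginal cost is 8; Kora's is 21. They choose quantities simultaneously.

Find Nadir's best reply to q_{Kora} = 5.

17.875

Mine Nadir's profit: π = q_{Nadir}(161 − 4q_{Nadir} − 2q_{Kora}) − 8q_{Nadir}.
∂π/∂q_{Nadir} = 153 − 8q_{Nadir} − 2q_{Kora} = 0 ⇒ q_{Nadir} = 19.125 − 0.25q_{Kora}.
At q_{Kora} = 5: q_{Nadir} = 19.125 − 0.25·5 = 17.875.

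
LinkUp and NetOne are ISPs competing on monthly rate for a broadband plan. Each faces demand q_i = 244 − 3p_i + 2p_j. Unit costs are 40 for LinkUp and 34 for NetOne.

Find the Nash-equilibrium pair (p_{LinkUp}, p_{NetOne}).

89.875, 87.625

LinkUp's profit: π = (p_{LinkUp} − 40)(244 − 3p_{LinkUp} + 2p_{NetOne}).
∂π/∂p_{LinkUp} = 364 − 6p_{LinkUp} + 2p_{NetOne} = 0 ⇒ p_{LinkUp} = 182/3 + (1/3)p_{NetOne}.
Similarly p_{NetOne} = 173/3 + (1/3)p_{LinkUp}.
Substituting the second reaction function into the first: p_{LinkUp} = 182/3 + (1/3)(173/3 + (1/3)p_{LinkUp}), which gives (8/9)p_{LinkUp} = 719/9 ⇒ p_{LinkUp} = 89.875.
Then p_{NetOne} = 173/3 + (1/3)·89.875 = 87.625.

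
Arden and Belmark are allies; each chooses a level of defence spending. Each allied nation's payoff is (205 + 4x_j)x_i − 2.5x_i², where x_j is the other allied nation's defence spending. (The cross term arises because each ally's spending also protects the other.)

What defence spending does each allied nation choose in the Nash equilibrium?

205

Arden's payoff is (205 + 4x_B)x_A − 2.5x_A².
∂π/∂x_A = 205 + 4x_B − 5x_A = 0, so x_A = 41 + 0.8x_B.
By symmetry x_B = x_A; substituting into the reaction function, 0.2x_A = 41 and x_A = 205.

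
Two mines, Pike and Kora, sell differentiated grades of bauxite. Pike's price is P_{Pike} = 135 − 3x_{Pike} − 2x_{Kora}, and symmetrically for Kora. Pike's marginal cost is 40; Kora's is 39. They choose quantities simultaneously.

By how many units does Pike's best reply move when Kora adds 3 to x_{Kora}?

Mine Pike's profit: π = x_{Pike}(135 − 3x_{Pike} − 2x_{Kora}) − 40x_{Pike}.
∂π/∂x_{Pike} = 95 − 6x_{Pike} − 2x_{Kora} = 0 ⇒ x_{Pike} = 95/6 − (1/3)x_{Kora}.
The reaction-function slope is −1/3, so a 3-unit rise in x_{Kora} moves x_{Pike} by −1/3 × 3 = −1. Pike's best response falls — the actions are strategic substitutes.

-1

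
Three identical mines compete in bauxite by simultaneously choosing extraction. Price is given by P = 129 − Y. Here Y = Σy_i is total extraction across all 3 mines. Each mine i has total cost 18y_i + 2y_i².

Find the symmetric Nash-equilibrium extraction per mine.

A representative mine's profit is π_i = y_i(129 − Y) − 18y_i − 2y_i², with Y = y_i + Σ_{j≠i} y_j.
First-order condition: 111 − 6y_i − Σ_{j≠i} y_j = 0.
In a symmetric equilibrium every mine chooses the same y, so Σ_{j≠i} y_j = 2y. The condition becomes 111 − 8y = 0, giving y = 111/8 = 13.875.

13.875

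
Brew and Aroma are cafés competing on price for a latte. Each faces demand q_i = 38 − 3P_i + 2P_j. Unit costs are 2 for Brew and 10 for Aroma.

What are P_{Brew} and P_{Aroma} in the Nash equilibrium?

12.5, 15.5

Brew's profit: π = (P_{Brew} − 2)(38 − 3P_{Brew} + 2P_{Aroma}).
∂π/∂P_{Brew} = 44 − 6P_{Brew} + 2P_{Aroma} = 0 ⇒ P_{Brew} = 22/3 + (1/3)P_{Aroma}.
Similarly P_{Aroma} = 34/3 + (1/3)P_{Brew}.
Plugging P_{Aroma} into Brew's best response: P_{Brew} = 22/3 + (1/3)(34/3 + (1/3)P_{Brew}) ⇒ (8/9)P_{Brew} = 100/9, so P_{Brew} = 12.5.
Then P_{Aroma} = 34/3 + (1/3)·12.5 = 15.5.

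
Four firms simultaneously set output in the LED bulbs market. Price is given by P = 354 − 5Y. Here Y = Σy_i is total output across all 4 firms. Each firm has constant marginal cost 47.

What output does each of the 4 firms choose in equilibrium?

12.28

A representative firm's profit is π_i = y_i(354 − 5Y) − 47y_i, with Y = y_i + Σ_{j≠i} y_j.
First-order condition: 307 − 10y_i − 5Σ_{j≠i} y_j = 0.
In a symmetric equilibrium every firm chooses the same y, so Σ_{j≠i} y_j = 3y. The condition becomes 307 − 25y = 0, giving y = 307/25 = 12.28.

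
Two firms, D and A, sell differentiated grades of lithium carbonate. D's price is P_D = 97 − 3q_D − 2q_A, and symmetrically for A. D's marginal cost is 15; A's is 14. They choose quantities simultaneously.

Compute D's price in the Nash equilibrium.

45.5625

Firm D's profit: π = q_D(97 − 3q_D − 2q_A) − 15q_D.
∂π/∂q_D = 82 − 6q_D − 2q_A = 0 ⇒ q_D = 41/3 − (1/3)q_A.
Similarly q_A = 83/6 − (1/3)q_D.
Solving the two reaction functions simultaneously: (1 − (−1/3)(−1/3))q_D = 41/3 − (1/3)·(83/6), so (8/9)q_D = 163/18 and q_D = 10.1875.
Then q_A = 83/6 − (1/3)·10.1875 = 10.4375.
P_D = 97 − 3·10.1875 − 2·10.4375 = 45.5625.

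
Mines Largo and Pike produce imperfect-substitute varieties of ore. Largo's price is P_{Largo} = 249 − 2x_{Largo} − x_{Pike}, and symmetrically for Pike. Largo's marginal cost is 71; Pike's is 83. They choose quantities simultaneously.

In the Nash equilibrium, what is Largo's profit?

2649.92

Mine Largo's profit: π = x_{Largo}(249 − 2x_{Largo} − x_{Pike}) − 71x_{Largo}.
∂π/∂x_{Largo} = 178 − 4x_{Largo} − x_{Pike} = 0 ⇒ x_{Largo} = 44.5 − 0.25x_{Pike}.
Similarly x_{Pike} = 41.5 − 0.25x_{Largo}.
Substituting the second reaction function into the first: x_{Largo} = 44.5 − 0.25(41.5 − 0.25x_{Largo}), which gives 0.9375x_{Largo} = 34.125 ⇒ x_{Largo} = 36.4.
Then x_{Pike} = 41.5 − 0.25·36.4 = 32.4.
P_{Largo} = 249 − 2·36.4 − 32.4 = 143.8.
Profit = (143.8 − 71)·36.4 = 2649.92.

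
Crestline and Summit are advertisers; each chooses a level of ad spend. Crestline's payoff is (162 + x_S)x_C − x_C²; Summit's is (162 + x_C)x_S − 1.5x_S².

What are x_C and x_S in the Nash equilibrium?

Expanding Crestline's payoff: 162x_C + x_Sx_C − x_C².
∂π/∂x_C = 162 + x_S − 2x_C = 0, so x_C = 81 + 0.5x_S.
Likewise for Summit: x_S = 54 + (1/3)x_C.
Substituting the second reaction function into the first: x_C = 81 + 0.5(54 + (1/3)x_C), which gives (5/6)x_C = 108 ⇒ x_C = 129.6.
Then x_S = 54 + (1/3)·129.6 = 97.2.

129.6, 97.2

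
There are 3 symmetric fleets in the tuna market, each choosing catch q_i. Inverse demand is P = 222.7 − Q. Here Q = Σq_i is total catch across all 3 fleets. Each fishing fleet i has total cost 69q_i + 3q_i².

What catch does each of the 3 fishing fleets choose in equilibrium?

A representative fishing fleet's profit is π_i = q_i(222.7 − Q) − 69q_i − 3q_i², with Q = q_i + Σ_{j≠i} q_j.
First-order condition: 153.7 − 8q_i − Σ_{j≠i} q_j = 0.
Imposing symmetry (q_j = q for all j) turns Σ_{j≠i} q_j into 2q, so 153.7 = 10q and q = 15.37.

15.37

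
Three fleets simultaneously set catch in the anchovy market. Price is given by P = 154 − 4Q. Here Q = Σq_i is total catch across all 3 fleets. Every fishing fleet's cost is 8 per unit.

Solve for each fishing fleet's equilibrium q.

9.125

A representative fishing fleet's profit is π_i = q_i(154 − 4Q) − 8q_i, with Q = q_i + Σ_{j≠i} q_j.
First-order condition: 146 − 8q_i − 4Σ_{j≠i} q_j = 0.
In a symmetric equilibrium every fishing fleet chooses the same q, so Σ_{j≠i} q_j = 2q. The condition becomes 146 − 16q = 0, giving q = 146/16 = 9.125.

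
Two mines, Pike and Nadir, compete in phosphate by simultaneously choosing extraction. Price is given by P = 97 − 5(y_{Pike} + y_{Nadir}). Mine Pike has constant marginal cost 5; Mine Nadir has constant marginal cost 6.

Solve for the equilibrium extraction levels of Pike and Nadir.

6.2, 6

Mine Pike's profit: π = y_{Pike}(97 − 5(y_{Pike} + y_{Nadir})) − 5y_{Pike}.
∂π/∂y_{Pike} = 92 − 10y_{Pike} − 5y_{Nadir} = 0, so y_{Pike} = 9.2 − 0.5y_{Nadir}.
By the same steps for Nadir: y_{Nadir} = 9.1 − 0.5y_{Pike}.
Substituting the second reaction function into the first: y_{Pike} = 9.2 − 0.5(9.1 − 0.5y_{Pike}), which gives 0.75y_{Pike} = 4.65 ⇒ y_{Pike} = 6.2.
Then y_{Nadir} = 9.1 − 0.5·6.2 = 6.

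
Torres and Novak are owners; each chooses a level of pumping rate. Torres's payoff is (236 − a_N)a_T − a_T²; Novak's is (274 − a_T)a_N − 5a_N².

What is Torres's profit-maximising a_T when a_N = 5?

115.5

Expanding Torres's payoff: 236a_T − a_Na_T − a_T².
∂π/∂a_T = 236 − a_N − 2a_T = 0, so a_T = 118 − 0.5a_N.
At a_N = 5: a_T = 118 − 0.5·5 = 115.5.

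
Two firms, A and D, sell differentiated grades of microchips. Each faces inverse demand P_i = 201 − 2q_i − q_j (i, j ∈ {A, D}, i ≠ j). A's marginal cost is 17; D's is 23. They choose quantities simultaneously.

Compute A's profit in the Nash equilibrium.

Firm A's profit: π = q_A(201 − 2q_A − q_D) − 17q_A.
∂π/∂q_A = 184 − 4q_A − q_D = 0 ⇒ q_A = 46 − 0.25q_D.
Similarly q_D = 44.5 − 0.25q_A.
Solving the two reaction functions simultaneously: (1 − (−0.25)(−0.25))q_A = 46 − 0.25·44.5, so 0.9375q_A = 34.875 and q_A = 37.2.
Then q_D = 44.5 − 0.25·37.2 = 35.2.
P_A = 201 − 2·37.2 − 35.2 = 91.4.
Profit = (91.4 − 17)·37.2 = 2767.68.

2767.68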